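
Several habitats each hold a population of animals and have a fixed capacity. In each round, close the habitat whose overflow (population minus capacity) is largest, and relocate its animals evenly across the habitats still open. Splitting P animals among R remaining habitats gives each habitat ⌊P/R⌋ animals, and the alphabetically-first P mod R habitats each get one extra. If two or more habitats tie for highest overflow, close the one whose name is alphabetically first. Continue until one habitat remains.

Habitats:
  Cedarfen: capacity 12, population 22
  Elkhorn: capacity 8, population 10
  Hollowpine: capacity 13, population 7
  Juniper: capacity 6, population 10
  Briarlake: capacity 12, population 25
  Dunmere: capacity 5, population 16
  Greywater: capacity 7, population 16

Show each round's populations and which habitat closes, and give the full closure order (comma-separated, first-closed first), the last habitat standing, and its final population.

Closure order: Briarlake, Cedarfen, Dunmere, Greywater, Elkhorn, Juniper
Last habitat: Hollowpine with 106 animals

Round 1: Briarlake=25 Cedarfen=22 Dunmere=16 Elkhorn=10 Greywater=16 Hollowpine=7 Juniper=10 → close Briarlake (overflow 13)
  25÷6 = 4 each, +1 to first 1
Round 2: Cedarfen=27 Dunmere=20 Elkhorn=14 Greywater=20 Hollowpine=11 Juniper=14 → close Cedarfen (overflow 15)
  27÷5 = 5 each, +1 to first 2
Round 3: Dunmere=26 Elkhorn=20 Greywater=25 Hollowpine=16 Juniper=19 → close Dunmere (overflow 21)
  26÷4 = 6 each, +1 to first 2
Round 4: Elkhorn=27 Greywater=32 Hollowpine=22 Juniper=25 → close Greywater (overflow 25)
  32÷3 = 10 each, +1 to first 2
Round 5: Elkhorn=38 Hollowpine=33 Juniper=35 → close Elkhorn (overflow 30)
  38÷2 = 19 each, +1 to first 0
Round 6: Hollowpine=52 Juniper=54 → close Juniper (overflow 48)
  54÷1 = 54 each, +1 to first 0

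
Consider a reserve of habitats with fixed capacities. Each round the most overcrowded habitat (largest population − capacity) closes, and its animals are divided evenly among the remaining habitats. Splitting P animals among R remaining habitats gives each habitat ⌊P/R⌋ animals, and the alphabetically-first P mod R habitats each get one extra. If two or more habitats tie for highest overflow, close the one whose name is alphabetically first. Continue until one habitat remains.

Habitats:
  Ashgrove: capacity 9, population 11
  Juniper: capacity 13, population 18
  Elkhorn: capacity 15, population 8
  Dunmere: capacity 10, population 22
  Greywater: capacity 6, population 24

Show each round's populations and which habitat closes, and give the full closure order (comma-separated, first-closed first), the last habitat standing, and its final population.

Closure order: Greywater, Dunmere, Juniper, Ashgrove
Last habitat: Elkhorn with 83 animals

Round 1: Ashgrove=11 Dunmere=22 Elkhorn=8 Greywater=24 Juniper=18 → close Greywater (overflow 18)
  24÷4 = 6 each, +1 to first 0
Round 2: Ashgrove=17 Dunmere=28 Elkhorn=14 Juniper=24 → close Dunmere (overflow 18)
  28÷3 = 9 each, +1 to first 1
Round 3: Ashgrove=27 Elkhorn=23 Juniper=33 → close Juniper (overflow 20)
  33÷2 = 16 each, +1 to first 1
Round 4: Ashgrove=44 Elkhorn=39 → close Ashgrove (overflow 35)
  44÷1 = 44 each, +1 to first 0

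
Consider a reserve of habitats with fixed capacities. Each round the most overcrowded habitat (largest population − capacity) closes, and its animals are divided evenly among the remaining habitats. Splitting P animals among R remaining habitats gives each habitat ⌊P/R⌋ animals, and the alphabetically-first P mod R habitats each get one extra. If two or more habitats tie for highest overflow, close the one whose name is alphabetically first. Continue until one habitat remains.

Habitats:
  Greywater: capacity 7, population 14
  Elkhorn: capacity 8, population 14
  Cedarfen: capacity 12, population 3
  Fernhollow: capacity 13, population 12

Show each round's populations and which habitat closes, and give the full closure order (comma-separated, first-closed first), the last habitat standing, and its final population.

Round 1: Cedarfen=3 Elkhorn=14 Fernhollow=12 Greywater=14 → close Greywater (overflow 7)
  14÷3 = 4 each, +1 to first 2
Round 2: Cedarfen=8 Elkhorn=19 Fernhollow=16 → close Elkhorn (overflow 11)
  19÷2 = 9 each, +1 to first 1
Round 3: Cedarfen=18 Fernhollow=25 → close Fernhollow (overflow 12)
  25÷1 = 25 each, +1 to first 0

Closure order: Greywater, Elkhorn, Fernhollow
Last habitat: Cedarfen with 43 animals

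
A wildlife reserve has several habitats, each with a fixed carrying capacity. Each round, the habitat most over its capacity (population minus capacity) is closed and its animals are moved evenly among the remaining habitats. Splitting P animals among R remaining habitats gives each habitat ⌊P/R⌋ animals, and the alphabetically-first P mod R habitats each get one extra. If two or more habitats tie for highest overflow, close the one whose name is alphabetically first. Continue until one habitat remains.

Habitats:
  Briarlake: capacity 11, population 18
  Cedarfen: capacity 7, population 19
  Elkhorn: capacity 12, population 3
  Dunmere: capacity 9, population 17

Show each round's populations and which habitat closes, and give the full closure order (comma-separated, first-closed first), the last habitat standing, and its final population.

Round 1: Briarlake=18 Cedarfen=19 Dunmere=17 Elkhorn=3 → close Cedarfen (overflow 12)
  19÷3 = 6 each, +1 to first 1
Round 2: Briarlake=25 Dunmere=23 Elkhorn=9 → close Briarlake (overflow 14)
  25÷2 = 12 each, +1 to first 1
Round 3: Dunmere=36 Elkhorn=21 → close Dunmere (overflow 27)
  36÷1 = 36 each, +1 to first 0

Closure order: Cedarfen, Briarlake, Dunmere
Last habitat: Elkhorn with 57 animals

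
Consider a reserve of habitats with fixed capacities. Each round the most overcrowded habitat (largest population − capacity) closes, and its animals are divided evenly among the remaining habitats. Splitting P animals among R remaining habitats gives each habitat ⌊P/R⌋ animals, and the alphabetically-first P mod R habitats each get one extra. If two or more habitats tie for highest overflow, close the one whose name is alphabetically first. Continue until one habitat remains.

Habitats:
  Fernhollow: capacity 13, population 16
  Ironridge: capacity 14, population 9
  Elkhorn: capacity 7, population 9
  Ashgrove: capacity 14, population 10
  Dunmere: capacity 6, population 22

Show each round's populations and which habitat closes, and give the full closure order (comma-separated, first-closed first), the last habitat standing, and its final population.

Round 1: Ashgrove=10 Dunmere=22 Elkhorn=9 Fernhollow=16 Ironridge=9 → close Dunmere (overflow 16)
  22÷4 = 5 each, +1 to first 2
Round 2: Ashgrove=16 Elkhorn=15 Fernhollow=21 Ironridge=14 → close Elkhorn (overflow 8)
  15÷3 = 5 each, +1 to first 0
Round 3: Ashgrove=21 Fernhollow=26 Ironridge=19 → close Fernhollow (overflow 13)
  26÷2 = 13 each, +1 to first 0
Round 4: Ashgrove=34 Ironridge=32 → close Ashgrove (overflow 20)
  34÷1 = 34 each, +1 to first 0

Closure order: Dunmere, Elkhorn, Fernhollow, Ashgrove
Last habitat: Ironridge with 66 animals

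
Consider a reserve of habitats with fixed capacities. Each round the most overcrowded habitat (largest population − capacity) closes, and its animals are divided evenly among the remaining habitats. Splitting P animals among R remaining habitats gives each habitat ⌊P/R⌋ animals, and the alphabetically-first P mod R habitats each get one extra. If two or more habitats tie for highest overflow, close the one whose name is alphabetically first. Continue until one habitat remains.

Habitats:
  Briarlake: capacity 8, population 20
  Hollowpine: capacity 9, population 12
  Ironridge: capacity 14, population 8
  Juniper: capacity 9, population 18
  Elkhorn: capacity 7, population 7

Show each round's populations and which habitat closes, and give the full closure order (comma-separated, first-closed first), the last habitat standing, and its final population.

Round 1: Briarlake=20 Elkhorn=7 Hollowpine=12 Ironridge=8 Juniper=18 → close Briarlake (overflow 12)
  20÷4 = 5 each, +1 to first 0
Round 2: Elkhorn=12 Hollowpine=17 Ironridge=13 Juniper=23 → close Juniper (overflow 14)
  23÷3 = 7 each, +1 to first 2
Round 3: Elkhorn=20 Hollowpine=25 Ironridge=20 → close Hollowpine (overflow 16)
  25÷2 = 12 each, +1 to first 1
Round 4: Elkhorn=33 Ironridge=32 → close Elkhorn (overflow 26)
  33÷1 = 33 each, +1 to first 0

Closure order: Briarlake, Juniper, Hollowpine, Elkhorn
Last habitat: Ironridge with 65 animals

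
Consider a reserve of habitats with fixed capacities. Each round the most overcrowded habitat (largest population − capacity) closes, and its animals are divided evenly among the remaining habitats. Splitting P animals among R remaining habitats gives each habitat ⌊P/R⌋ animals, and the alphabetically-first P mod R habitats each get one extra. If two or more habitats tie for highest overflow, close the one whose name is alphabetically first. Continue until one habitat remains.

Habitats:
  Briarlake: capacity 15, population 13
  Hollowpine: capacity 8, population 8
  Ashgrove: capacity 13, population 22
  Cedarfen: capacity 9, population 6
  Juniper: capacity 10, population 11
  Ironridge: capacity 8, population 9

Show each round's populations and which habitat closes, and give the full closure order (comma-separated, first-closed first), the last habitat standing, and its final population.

Round 1: Ashgrove=22 Briarlake=13 Cedarfen=6 Hollowpine=8 Ironridge=9 Juniper=11 → close Ashgrove (overflow 9)
  22÷5 = 4 each, +1 to first 2
Round 2: Briarlake=18 Cedarfen=11 Hollowpine=12 Ironridge=13 Juniper=15 → close Ironridge (overflow 5)
  13÷4 = 3 each, +1 to first 1
Round 3: Briarlake=22 Cedarfen=14 Hollowpine=15 Juniper=18 → close Juniper (overflow 8)
  18÷3 = 6 each, +1 to first 0
Round 4: Briarlake=28 Cedarfen=20 Hollowpine=21 → close Briarlake (overflow 13)
  28÷2 = 14 each, +1 to first 0
Round 5: Cedarfen=34 Hollowpine=35 → close Hollowpine (overflow 27)
  35÷1 = 35 each, +1 to first 0

Closure order: Ashgrove, Ironridge, Juniper, Briarlake, Hollowpine
Last habitat: Cedarfen with 69 animals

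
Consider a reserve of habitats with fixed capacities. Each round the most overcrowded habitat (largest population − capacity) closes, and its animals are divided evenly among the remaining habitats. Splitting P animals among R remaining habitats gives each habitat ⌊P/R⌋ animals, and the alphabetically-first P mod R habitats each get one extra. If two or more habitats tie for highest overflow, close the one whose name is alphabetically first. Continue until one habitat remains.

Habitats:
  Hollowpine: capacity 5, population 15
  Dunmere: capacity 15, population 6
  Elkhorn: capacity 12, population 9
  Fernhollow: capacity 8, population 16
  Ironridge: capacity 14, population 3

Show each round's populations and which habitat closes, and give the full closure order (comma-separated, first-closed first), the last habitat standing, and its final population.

Closure order: Hollowpine, Fernhollow, Elkhorn, Dunmere
Last habitat: Ironridge with 49 animals

Round 1: Dunmere=6 Elkhorn=9 Fernhollow=16 Hollowpine=15 Ironridge=3 → close Hollowpine (overflow 10)
  15÷4 = 3 each, +1 to first 3
Round 2: Dunmere=10 Elkhorn=13 Fernhollow=20 Ironridge=6 → close Fernhollow (overflow 12)
  20÷3 = 6 each, +1 to first 2
Round 3: Dunmere=17 Elkhorn=20 Ironridge=12 → close Elkhorn (overflow 8)
  20÷2 = 10 each, +1 to first 0
Round 4: Dunmere=27 Ironridge=22 → close Dunmere (overflow 12)
  27÷1 = 27 each, +1 to first 0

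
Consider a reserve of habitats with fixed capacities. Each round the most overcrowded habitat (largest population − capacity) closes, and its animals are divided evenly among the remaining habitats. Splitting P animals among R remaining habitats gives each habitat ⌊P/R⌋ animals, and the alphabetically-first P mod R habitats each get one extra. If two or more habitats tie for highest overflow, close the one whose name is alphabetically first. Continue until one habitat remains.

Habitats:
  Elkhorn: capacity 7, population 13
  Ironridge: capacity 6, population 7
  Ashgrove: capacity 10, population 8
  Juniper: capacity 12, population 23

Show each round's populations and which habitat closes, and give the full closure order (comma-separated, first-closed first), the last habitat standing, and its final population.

Round 1: Ashgrove=8 Elkhorn=13 Ironridge=7 Juniper=23 → close Juniper (overflow 11)
  23÷3 = 7 each, +1 to first 2
Round 2: Ashgrove=16 Elkhorn=21 Ironridge=14 → close Elkhorn (overflow 14)
  21÷2 = 10 each, +1 to first 1
Round 3: Ashgrove=27 Ironridge=24 → close Ironridge (overflow 18)
  24÷1 = 24 each, +1 to first 0

Closure order: Juniper, Elkhorn, Ironridge
Last habitat: Ashgrove with 51 animals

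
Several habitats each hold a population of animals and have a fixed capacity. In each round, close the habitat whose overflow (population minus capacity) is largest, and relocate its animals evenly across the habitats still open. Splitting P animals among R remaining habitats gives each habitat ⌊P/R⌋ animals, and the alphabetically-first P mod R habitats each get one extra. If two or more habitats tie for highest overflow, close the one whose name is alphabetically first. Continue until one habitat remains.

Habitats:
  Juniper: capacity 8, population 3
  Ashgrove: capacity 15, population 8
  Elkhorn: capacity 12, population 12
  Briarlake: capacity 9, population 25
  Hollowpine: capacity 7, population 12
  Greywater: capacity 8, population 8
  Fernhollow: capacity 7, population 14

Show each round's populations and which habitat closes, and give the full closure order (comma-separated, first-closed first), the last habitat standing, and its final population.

Closure order: Briarlake, Fernhollow, Hollowpine, Elkhorn, Greywater, Ashgrove
Last habitat: Juniper with 82 animals

Round 1: Ashgrove=8 Briarlake=25 Elkhorn=12 Fernhollow=14 Greywater=8 Hollowpine=12 Juniper=3 → close Briarlake (overflow 16)
  25÷6 = 4 each, +1 to first 1
Round 2: Ashgrove=13 Elkhorn=16 Fernhollow=18 Greywater=12 Hollowpine=16 Juniper=7 → close Fernhollow (overflow 11)
  18÷5 = 3 each, +1 to first 3
Round 3: Ashgrove=17 Elkhorn=20 Greywater=16 Hollowpine=19 Juniper=10 → close Hollowpine (overflow 12)
  19÷4 = 4 each, +1 to first 3
Round 4: Ashgrove=22 Elkhorn=25 Greywater=21 Juniper=14 → close Elkhorn (overflow 13)
  25÷3 = 8 each, +1 to first 1
Round 5: Ashgrove=31 Greywater=29 Juniper=22 → close Greywater (overflow 21)
  29÷2 = 14 each, +1 to first 1
Round 6: Ashgrove=46 Juniper=36 → close Ashgrove (overflow 31)
  46÷1 = 46 each, +1 to first 0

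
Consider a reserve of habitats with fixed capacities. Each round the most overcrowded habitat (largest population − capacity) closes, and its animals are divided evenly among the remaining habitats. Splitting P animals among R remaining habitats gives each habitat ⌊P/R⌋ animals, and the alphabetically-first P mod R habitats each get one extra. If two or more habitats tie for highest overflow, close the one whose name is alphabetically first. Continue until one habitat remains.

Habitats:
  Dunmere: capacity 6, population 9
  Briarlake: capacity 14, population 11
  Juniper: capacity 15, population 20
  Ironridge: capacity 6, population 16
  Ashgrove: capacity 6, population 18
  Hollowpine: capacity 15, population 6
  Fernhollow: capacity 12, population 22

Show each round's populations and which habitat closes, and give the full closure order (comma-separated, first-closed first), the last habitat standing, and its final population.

Round 1: Ashgrove=18 Briarlake=11 Dunmere=9 Fernhollow=22 Hollowpine=6 Ironridge=16 Juniper=20 → close Ashgrove (overflow 12)
  18÷6 = 3 each, +1 to first 0
Round 2: Briarlake=14 Dunmere=12 Fernhollow=25 Hollowpine=9 Ironridge=19 Juniper=23 → close Fernhollow (overflow 13)
  25÷5 = 5 each, +1 to first 0
Round 3: Briarlake=19 Dunmere=17 Hollowpine=14 Ironridge=24 Juniper=28 → close Ironridge (overflow 18)
  24÷4 = 6 each, +1 to first 0
Round 4: Briarlake=25 Dunmere=23 Hollowpine=20 Juniper=34 → close Juniper (overflow 19)
  34÷3 = 11 each, +1 to first 1
Round 5: Briarlake=37 Dunmere=34 Hollowpine=31 → close Dunmere (overflow 28)
  34÷2 = 17 each, +1 to first 0
Round 6: Briarlake=54 Hollowpine=48 → close Briarlake (overflow 40)
  54÷1 = 54 each, +1 to first 0

Closure order: Ashgrove, Fernhollow, Ironridge, Juniper, Dunmere, Briarlake
Last habitat: Hollowpine with 102 animals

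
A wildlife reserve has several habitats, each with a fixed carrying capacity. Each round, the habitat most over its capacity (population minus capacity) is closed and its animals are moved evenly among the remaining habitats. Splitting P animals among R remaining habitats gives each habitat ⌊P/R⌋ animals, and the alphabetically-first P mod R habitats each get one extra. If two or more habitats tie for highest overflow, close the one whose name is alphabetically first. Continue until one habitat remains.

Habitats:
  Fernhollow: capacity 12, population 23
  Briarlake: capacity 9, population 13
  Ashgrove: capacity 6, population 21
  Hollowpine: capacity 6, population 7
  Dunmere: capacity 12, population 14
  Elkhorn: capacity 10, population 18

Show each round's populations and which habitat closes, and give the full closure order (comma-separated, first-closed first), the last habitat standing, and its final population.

Round 1: Ashgrove=21 Briarlake=13 Dunmere=14 Elkhorn=18 Fernhollow=23 Hollowpine=7 → close Ashgrove (overflow 15)
  21÷5 = 4 each, +1 to first 1
Round 2: Briarlake=18 Dunmere=18 Elkhorn=22 Fernhollow=27 Hollowpine=11 → close Fernhollow (overflow 15)
  27÷4 = 6 each, +1 to first 3
Round 3: Briarlake=25 Dunmere=25 Elkhorn=29 Hollowpine=17 → close Elkhorn (overflow 19)
  29÷3 = 9 each, +1 to first 2
Round 4: Briarlake=35 Dunmere=35 Hollowpine=26 → close Briarlake (overflow 26)
  35÷2 = 17 each, +1 to first 1
Round 5: Dunmere=53 Hollowpine=43 → close Dunmere (overflow 41)
  53÷1 = 53 each, +1 to first 0

Closure order: Ashgrove, Fernhollow, Elkhorn, Briarlake, Dunmere
Last habitat: Hollowpine with 96 animals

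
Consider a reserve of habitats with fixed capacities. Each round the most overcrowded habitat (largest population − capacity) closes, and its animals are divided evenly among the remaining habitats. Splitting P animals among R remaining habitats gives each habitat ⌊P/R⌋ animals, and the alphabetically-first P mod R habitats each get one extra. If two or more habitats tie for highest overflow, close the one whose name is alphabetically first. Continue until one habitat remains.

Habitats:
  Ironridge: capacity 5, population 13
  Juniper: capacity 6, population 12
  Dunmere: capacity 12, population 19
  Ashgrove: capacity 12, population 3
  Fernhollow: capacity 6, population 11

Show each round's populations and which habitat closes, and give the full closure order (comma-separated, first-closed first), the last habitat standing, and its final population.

Round 1: Ashgrove=3 Dunmere=19 Fernhollow=11 Ironridge=13 Juniper=12 → close Ironridge (overflow 8)
  13÷4 = 3 each, +1 to first 1
Round 2: Ashgrove=7 Dunmere=22 Fernhollow=14 Juniper=15 → close Dunmere (overflow 10)
  22÷3 = 7 each, +1 to first 1
Round 3: Ashgrove=15 Fernhollow=21 Juniper=22 → close Juniper (overflow 16)
  22÷2 = 11 each, +1 to first 0
Round 4: Ashgrove=26 Fernhollow=32 → close Fernhollow (overflow 26)
  32÷1 = 32 each, +1 to first 0

Closure order: Ironridge, Dunmere, Juniper, Fernhollow
Last habitat: Ashgrove with 58 animals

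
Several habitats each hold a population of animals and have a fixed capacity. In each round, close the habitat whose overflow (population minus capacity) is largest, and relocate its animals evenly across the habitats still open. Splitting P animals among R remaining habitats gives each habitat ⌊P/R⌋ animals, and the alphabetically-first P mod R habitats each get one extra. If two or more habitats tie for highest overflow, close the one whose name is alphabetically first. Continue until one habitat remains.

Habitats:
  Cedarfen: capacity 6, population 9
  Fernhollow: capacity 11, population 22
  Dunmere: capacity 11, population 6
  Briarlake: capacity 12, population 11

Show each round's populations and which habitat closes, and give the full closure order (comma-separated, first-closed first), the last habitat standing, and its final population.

Round 1: Briarlake=11 Cedarfen=9 Dunmere=6 Fernhollow=22 → close Fernhollow (overflow 11)
  22÷3 = 7 each, +1 to first 1
Round 2: Briarlake=19 Cedarfen=16 Dunmere=13 → close Cedarfen (overflow 10)
  16÷2 = 8 each, +1 to first 0
Round 3: Briarlake=27 Dunmere=21 → close Briarlake (overflow 15)
  27÷1 = 27 each, +1 to first 0

Closure order: Fernhollow, Cedarfen, Briarlake
Last habitat: Dunmere with 48 animals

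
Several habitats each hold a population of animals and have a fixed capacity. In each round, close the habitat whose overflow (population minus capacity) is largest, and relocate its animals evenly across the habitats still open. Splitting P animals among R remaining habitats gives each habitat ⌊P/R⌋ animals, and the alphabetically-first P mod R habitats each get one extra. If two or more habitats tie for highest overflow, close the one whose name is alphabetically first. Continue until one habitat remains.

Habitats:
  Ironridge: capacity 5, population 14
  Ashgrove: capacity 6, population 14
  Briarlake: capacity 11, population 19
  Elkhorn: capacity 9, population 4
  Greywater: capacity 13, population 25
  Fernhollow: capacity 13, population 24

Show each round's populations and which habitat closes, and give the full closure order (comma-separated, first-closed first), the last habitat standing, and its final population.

Round 1: Ashgrove=14 Briarlake=19 Elkhorn=4 Fernhollow=24 Greywater=25 Ironridge=14 → close Greywater (overflow 12)
  25÷5 = 5 each, +1 to first 0
Round 2: Ashgrove=19 Briarlake=24 Elkhorn=9 Fernhollow=29 Ironridge=19 → close Fernhollow (overflow 16)
  29÷4 = 7 each, +1 to first 1
Round 3: Ashgrove=27 Briarlake=31 Elkhorn=16 Ironridge=26 → close Ashgrove (overflow 21)
  27÷3 = 9 each, +1 to first 0
Round 4: Briarlake=40 Elkhorn=25 Ironridge=35 → close Ironridge (overflow 30)
  35÷2 = 17 each, +1 to first 1
Round 5: Briarlake=58 Elkhorn=42 → close Briarlake (overflow 47)
  58÷1 = 58 each, +1 to first 0

Closure order: Greywater, Fernhollow, Ashgrove, Ironridge, Briarlake
Last habitat: Elkhorn with 100 animals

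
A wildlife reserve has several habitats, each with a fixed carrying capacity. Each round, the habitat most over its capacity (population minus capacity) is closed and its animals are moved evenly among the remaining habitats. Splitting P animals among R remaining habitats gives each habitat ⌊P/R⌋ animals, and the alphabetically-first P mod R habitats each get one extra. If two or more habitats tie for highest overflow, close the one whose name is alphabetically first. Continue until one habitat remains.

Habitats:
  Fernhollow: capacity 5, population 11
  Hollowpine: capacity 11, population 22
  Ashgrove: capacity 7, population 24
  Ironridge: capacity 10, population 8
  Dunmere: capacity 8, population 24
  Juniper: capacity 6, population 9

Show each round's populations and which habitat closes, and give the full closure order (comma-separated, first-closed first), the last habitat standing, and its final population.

Round 1: Ashgrove=24 Dunmere=24 Fernhollow=11 Hollowpine=22 Ironridge=8 Juniper=9 → close Ashgrove (overflow 17)
  24÷5 = 4 each, +1 to first 4
Round 2: Dunmere=29 Fernhollow=16 Hollowpine=27 Ironridge=13 Juniper=13 → close Dunmere (overflow 21)
  29÷4 = 7 each, +1 to first 1
Round 3: Fernhollow=24 Hollowpine=34 Ironridge=20 Juniper=20 → close Hollowpine (overflow 23)
  34÷3 = 11 each, +1 to first 1
Round 4: Fernhollow=36 Ironridge=31 Juniper=31 → close Fernhollow (overflow 31)
  36÷2 = 18 each, +1 to first 0
Round 5: Ironridge=49 Juniper=49 → close Juniper (overflow 43)
  49÷1 = 49 each, +1 to first 0

Closure order: Ashgrove, Dunmere, Hollowpine, Fernhollow, Juniper
Last habitat: Ironridge with 98 animals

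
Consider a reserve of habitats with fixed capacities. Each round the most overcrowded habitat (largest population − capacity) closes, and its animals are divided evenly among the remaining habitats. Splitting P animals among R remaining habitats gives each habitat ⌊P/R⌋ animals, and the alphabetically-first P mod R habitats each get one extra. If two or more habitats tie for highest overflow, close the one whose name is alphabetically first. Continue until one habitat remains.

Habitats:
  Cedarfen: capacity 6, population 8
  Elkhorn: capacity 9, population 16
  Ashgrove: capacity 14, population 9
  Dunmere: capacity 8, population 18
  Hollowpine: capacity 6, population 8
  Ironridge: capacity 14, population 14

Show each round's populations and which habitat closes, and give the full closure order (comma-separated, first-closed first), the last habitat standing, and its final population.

Round 1: Ashgrove=9 Cedarfen=8 Dunmere=18 Elkhorn=16 Hollowpine=8 Ironridge=14 → close Dunmere (overflow 10)
  18÷5 = 3 each, +1 to first 3
Round 2: Ashgrove=13 Cedarfen=12 Elkhorn=20 Hollowpine=11 Ironridge=17 → close Elkhorn (overflow 11)
  20÷4 = 5 each, +1 to first 0
Round 3: Ashgrove=18 Cedarfen=17 Hollowpine=16 Ironridge=22 → close Cedarfen (overflow 11)
  17÷3 = 5 each, +1 to first 2
Round 4: Ashgrove=24 Hollowpine=22 Ironridge=27 → close Hollowpine (overflow 16)
  22÷2 = 11 each, +1 to first 0
Round 5: Ashgrove=35 Ironridge=38 → close Ironridge (overflow 24)
  38÷1 = 38 each, +1 to first 0

Closure order: Dunmere, Elkhorn, Cedarfen, Hollowpine, Ironridge
Last habitat: Ashgrove with 73 animals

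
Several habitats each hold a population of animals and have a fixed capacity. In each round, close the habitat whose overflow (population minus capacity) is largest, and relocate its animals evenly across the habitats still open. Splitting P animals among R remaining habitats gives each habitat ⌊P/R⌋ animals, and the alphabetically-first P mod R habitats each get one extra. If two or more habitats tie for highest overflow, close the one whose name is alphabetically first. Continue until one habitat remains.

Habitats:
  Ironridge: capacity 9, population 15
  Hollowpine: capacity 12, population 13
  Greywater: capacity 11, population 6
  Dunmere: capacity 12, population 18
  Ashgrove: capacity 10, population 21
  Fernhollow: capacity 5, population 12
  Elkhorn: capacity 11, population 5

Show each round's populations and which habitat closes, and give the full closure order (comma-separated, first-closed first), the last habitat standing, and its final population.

Closure order: Ashgrove, Fernhollow, Dunmere, Ironridge, Hollowpine, Elkhorn
Last habitat: Greywater with 90 animals

Round 1: Ashgrove=21 Dunmere=18 Elkhorn=5 Fernhollow=12 Greywater=6 Hollowpine=13 Ironridge=15 → close Ashgrove (overflow 11)
  21÷6 = 3 each, +1 to first 3
Round 2: Dunmere=22 Elkhorn=9 Fernhollow=16 Greywater=9 Hollowpine=16 Ironridge=18 → close Fernhollow (overflow 11)
  16÷5 = 3 each, +1 to first 1
Round 3: Dunmere=26 Elkhorn=12 Greywater=12 Hollowpine=19 Ironridge=21 → close Dunmere (overflow 14)
  26÷4 = 6 each, +1 to first 2
Round 4: Elkhorn=19 Greywater=19 Hollowpine=25 Ironridge=27 → close Ironridge (overflow 18)
  27÷3 = 9 each, +1 to first 0
Round 5: Elkhorn=28 Greywater=28 Hollowpine=34 → close Hollowpine (overflow 22)
  34÷2 = 17 each, +1 to first 0
Round 6: Elkhorn=45 Greywater=45 → close Elkhorn (overflow 34)
  45÷1 = 45 each, +1 to first 0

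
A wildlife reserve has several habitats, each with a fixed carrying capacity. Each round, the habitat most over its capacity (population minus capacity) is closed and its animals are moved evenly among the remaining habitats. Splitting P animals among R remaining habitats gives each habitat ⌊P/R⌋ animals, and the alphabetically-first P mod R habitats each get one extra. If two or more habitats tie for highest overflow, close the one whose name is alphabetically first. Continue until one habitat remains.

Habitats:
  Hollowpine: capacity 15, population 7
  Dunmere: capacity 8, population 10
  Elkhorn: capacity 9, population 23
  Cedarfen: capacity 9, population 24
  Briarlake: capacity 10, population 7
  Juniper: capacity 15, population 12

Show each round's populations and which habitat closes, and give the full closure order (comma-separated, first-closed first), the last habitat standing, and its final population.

Closure order: Cedarfen, Elkhorn, Dunmere, Briarlake, Juniper
Last habitat: Hollowpine with 83 animals

Round 1: Briarlake=7 Cedarfen=24 Dunmere=10 Elkhorn=23 Hollowpine=7 Juniper=12 → close Cedarfen (overflow 15)
  24÷5 = 4 each, +1 to first 4
Round 2: Briarlake=12 Dunmere=15 Elkhorn=28 Hollowpine=12 Juniper=16 → close Elkhorn (overflow 19)
  28÷4 = 7 each, +1 to first 0
Round 3: Briarlake=19 Dunmere=22 Hollowpine=19 Juniper=23 → close Dunmere (overflow 14)
  22÷3 = 7 each, +1 to first 1
Round 4: Briarlake=27 Hollowpine=26 Juniper=30 → close Briarlake (overflow 17)
  27÷2 = 13 each, +1 to first 1
Round 5: Hollowpine=40 Juniper=43 → close Juniper (overflow 28)
  43÷1 = 43 each, +1 to first 0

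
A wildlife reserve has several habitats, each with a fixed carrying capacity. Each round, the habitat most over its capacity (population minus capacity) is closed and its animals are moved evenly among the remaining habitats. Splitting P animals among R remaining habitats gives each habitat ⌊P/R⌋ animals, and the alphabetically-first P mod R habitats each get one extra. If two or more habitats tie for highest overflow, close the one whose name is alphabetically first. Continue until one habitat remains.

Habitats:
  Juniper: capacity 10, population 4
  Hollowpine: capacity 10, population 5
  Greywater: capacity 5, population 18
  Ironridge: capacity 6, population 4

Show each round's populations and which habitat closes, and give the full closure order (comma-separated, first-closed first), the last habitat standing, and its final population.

Closure order: Greywater, Ironridge, Hollowpine
Last habitat: Juniper with 31 animals

Round 1: Greywater=18 Hollowpine=5 Ironridge=4 Juniper=4 → close Greywater (overflow 13)
  18÷3 = 6 each, +1 to first 0
Round 2: Hollowpine=11 Ironridge=10 Juniper=10 → close Ironridge (overflow 4)
  10÷2 = 5 each, +1 to first 0
Round 3: Hollowpine=16 Juniper=15 → close Hollowpine (overflow 6)
  16÷1 = 16 each, +1 to first 0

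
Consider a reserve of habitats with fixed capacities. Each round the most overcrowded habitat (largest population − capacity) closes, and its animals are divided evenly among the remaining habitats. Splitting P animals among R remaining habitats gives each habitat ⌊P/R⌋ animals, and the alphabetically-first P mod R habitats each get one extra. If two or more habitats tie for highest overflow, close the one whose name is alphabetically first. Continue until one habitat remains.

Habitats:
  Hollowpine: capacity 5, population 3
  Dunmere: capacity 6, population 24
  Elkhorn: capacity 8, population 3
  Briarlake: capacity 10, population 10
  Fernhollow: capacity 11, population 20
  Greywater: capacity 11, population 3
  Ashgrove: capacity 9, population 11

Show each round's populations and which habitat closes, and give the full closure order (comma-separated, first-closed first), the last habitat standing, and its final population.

Round 1: Ashgrove=11 Briarlake=10 Dunmere=24 Elkhorn=3 Fernhollow=20 Greywater=3 Hollowpine=3 → close Dunmere (overflow 18)
  24÷6 = 4 each, +1 to first 0
Round 2: Ashgrove=15 Briarlake=14 Elkhorn=7 Fernhollow=24 Greywater=7 Hollowpine=7 → close Fernhollow (overflow 13)
  24÷5 = 4 each, +1 to first 4
Round 3: Ashgrove=20 Briarlake=19 Elkhorn=12 Greywater=12 Hollowpine=11 → close Ashgrove (overflow 11)
  20÷4 = 5 each, +1 to first 0
Round 4: Briarlake=24 Elkhorn=17 Greywater=17 Hollowpine=16 → close Briarlake (overflow 14)
  24÷3 = 8 each, +1 to first 0
Round 5: Elkhorn=25 Greywater=25 Hollowpine=24 → close Hollowpine (overflow 19)
  24÷2 = 12 each, +1 to first 0
Round 6: Elkhorn=37 Greywater=37 → close Elkhorn (overflow 29)
  37÷1 = 37 each, +1 to first 0

Closure order: Dunmere, Fernhollow, Ashgrove, Briarlake, Hollowpine, Elkhorn
Last habitat: Greywater with 74 animals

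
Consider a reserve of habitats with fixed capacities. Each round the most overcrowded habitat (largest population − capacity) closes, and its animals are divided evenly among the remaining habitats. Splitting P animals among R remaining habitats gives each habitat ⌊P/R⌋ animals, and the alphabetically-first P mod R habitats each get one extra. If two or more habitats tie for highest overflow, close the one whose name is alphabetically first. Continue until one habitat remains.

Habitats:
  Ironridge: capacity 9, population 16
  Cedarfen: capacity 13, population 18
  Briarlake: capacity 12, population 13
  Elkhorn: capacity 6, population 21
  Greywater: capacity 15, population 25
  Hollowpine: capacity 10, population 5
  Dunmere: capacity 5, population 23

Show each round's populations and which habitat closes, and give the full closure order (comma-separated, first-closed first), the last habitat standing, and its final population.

Round 1: Briarlake=13 Cedarfen=18 Dunmere=23 Elkhorn=21 Greywater=25 Hollowpine=5 Ironridge=16 → close Dunmere (overflow 18)
  23÷6 = 3 each, +1 to first 5
Round 2: Briarlake=17 Cedarfen=22 Elkhorn=25 Greywater=29 Hollowpine=9 Ironridge=19 → close Elkhorn (overflow 19)
  25÷5 = 5 each, +1 to first 0
Round 3: Briarlake=22 Cedarfen=27 Greywater=34 Hollowpine=14 Ironridge=24 → close Greywater (overflow 19)
  34÷4 = 8 each, +1 to first 2
Round 4: Briarlake=31 Cedarfen=36 Hollowpine=22 Ironridge=32 → close Cedarfen (overflow 23)
  36÷3 = 12 each, +1 to first 0
Round 5: Briarlake=43 Hollowpine=34 Ironridge=44 → close Ironridge (overflow 35)
  44÷2 = 22 each, +1 to first 0
Round 6: Briarlake=65 Hollowpine=56 → close Briarlake (overflow 53)
  65÷1 = 65 each, +1 to first 0

Closure order: Dunmere, Elkhorn, Greywater, Cedarfen, Ironridge, Briarlake
Last habitat: Hollowpine with 121 animals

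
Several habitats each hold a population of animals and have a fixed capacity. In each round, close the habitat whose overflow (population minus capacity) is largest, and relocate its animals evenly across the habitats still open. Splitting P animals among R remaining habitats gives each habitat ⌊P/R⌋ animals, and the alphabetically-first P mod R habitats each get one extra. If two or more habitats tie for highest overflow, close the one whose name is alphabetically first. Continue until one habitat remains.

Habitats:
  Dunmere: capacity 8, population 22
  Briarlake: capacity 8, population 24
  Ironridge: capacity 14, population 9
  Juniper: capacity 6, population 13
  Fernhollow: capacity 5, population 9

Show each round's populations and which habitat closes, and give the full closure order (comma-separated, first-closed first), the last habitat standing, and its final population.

Closure order: Briarlake, Dunmere, Juniper, Fernhollow
Last habitat: Ironridge with 77 animals

Round 1: Briarlake=24 Dunmere=22 Fernhollow=9 Ironridge=9 Juniper=13 → close Briarlake (overflow 16)
  24÷4 = 6 each, +1 to first 0
Round 2: Dunmere=28 Fernhollow=15 Ironridge=15 Juniper=19 → close Dunmere (overflow 20)
  28÷3 = 9 each, +1 to first 1
Round 3: Fernhollow=25 Ironridge=24 Juniper=28 → close Juniper (overflow 22)
  28÷2 = 14 each, +1 to first 0
Round 4: Fernhollow=39 Ironridge=38 → close Fernhollow (overflow 34)
  39÷1 = 39 each, +1 to first 0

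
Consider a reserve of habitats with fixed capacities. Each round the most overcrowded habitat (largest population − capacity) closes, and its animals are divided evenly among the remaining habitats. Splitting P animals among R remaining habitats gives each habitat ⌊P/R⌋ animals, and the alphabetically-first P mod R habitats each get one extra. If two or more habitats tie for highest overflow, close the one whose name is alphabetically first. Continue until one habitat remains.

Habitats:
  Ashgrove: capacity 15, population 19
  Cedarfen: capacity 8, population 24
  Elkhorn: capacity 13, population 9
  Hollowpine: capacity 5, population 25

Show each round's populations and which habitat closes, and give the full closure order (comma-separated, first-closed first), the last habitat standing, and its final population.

Round 1: Ashgrove=19 Cedarfen=24 Elkhorn=9 Hollowpine=25 → close Hollowpine (overflow 20)
  25÷3 = 8 each, +1 to first 1
Round 2: Ashgrove=28 Cedarfen=32 Elkhorn=17 → close Cedarfen (overflow 24)
  32÷2 = 16 each, +1 to first 0
Round 3: Ashgrove=44 Elkhorn=33 → close Ashgrove (overflow 29)
  44÷1 = 44 each, +1 to first 0

Closure order: Hollowpine, Cedarfen, Ashgrove
Last habitat: Elkhorn with 77 animals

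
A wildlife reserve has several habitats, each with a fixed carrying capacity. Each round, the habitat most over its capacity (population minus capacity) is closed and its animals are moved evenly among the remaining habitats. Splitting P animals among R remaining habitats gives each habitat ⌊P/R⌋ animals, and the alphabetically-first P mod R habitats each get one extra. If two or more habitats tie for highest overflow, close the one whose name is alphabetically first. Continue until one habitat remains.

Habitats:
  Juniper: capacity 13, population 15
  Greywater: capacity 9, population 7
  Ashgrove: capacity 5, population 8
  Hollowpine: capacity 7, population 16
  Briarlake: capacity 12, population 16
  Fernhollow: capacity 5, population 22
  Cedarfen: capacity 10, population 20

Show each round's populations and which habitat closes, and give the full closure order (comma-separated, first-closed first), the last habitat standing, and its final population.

Closure order: Fernhollow, Cedarfen, Hollowpine, Briarlake, Ashgrove, Juniper
Last habitat: Greywater with 104 animals

Round 1: Ashgrove=8 Briarlake=16 Cedarfen=20 Fernhollow=22 Greywater=7 Hollowpine=16 Juniper=15 → close Fernhollow (overflow 17)
  22÷6 = 3 each, +1 to first 4
Round 2: Ashgrove=12 Briarlake=20 Cedarfen=24 Greywater=11 Hollowpine=19 Juniper=18 → close Cedarfen (overflow 14)
  24÷5 = 4 each, +1 to first 4
Round 3: Ashgrove=17 Briarlake=25 Greywater=16 Hollowpine=24 Juniper=22 → close Hollowpine (overflow 17)
  24÷4 = 6 each, +1 to first 0
Round 4: Ashgrove=23 Briarlake=31 Greywater=22 Juniper=28 → close Briarlake (overflow 19)
  31÷3 = 10 each, +1 to first 1
Round 5: Ashgrove=34 Greywater=32 Juniper=38 → close Ashgrove (overflow 29)
  34÷2 = 17 each, +1 to first 0
Round 6: Greywater=49 Juniper=55 → close Juniper (overflow 42)
  55÷1 = 55 each, +1 to first 0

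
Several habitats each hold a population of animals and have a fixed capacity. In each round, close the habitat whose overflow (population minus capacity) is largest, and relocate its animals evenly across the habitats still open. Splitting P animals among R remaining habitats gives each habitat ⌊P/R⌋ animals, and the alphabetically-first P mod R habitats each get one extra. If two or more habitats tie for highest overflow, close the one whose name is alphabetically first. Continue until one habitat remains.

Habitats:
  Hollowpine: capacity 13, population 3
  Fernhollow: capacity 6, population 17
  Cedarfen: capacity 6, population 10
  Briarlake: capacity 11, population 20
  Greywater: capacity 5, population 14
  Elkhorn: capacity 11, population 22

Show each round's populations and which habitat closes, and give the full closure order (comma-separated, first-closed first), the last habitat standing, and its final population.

Closure order: Elkhorn, Fernhollow, Briarlake, Greywater, Cedarfen
Last habitat: Hollowpine with 86 animals

Round 1: Briarlake=20 Cedarfen=10 Elkhorn=22 Fernhollow=17 Greywater=14 Hollowpine=3 → close Elkhorn (overflow 11)
  22÷5 = 4 each, +1 to first 2
Round 2: Briarlake=25 Cedarfen=15 Fernhollow=21 Greywater=18 Hollowpine=7 → close Fernhollow (overflow 15)
  21÷4 = 5 each, +1 to first 1
Round 3: Briarlake=31 Cedarfen=20 Greywater=23 Hollowpine=12 → close Briarlake (overflow 20)
  31÷3 = 10 each, +1 to first 1
Round 4: Cedarfen=31 Greywater=33 Hollowpine=22 → close Greywater (overflow 28)
  33÷2 = 16 each, +1 to first 1
Round 5: Cedarfen=48 Hollowpine=38 → close Cedarfen (overflow 42)
  48÷1 = 48 each, +1 to first 0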